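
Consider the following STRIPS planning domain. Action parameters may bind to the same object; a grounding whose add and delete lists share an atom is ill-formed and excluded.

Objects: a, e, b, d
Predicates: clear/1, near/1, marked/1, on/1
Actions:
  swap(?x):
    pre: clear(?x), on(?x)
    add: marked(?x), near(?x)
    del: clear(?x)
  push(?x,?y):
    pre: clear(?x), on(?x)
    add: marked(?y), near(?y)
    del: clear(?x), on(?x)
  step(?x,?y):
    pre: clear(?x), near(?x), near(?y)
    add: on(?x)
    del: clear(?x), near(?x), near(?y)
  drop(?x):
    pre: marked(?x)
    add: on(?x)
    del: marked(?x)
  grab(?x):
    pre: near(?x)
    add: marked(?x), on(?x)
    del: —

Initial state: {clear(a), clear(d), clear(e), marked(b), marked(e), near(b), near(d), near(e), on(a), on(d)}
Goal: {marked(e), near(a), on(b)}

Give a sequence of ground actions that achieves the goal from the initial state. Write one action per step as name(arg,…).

1. swap(a)  →  {clear(d), clear(e), marked(a), marked(b), marked(e), near(a), near(b), near(d), near(e), on(a), on(d)}
2. drop(b)  →  {clear(d), clear(e), marked(a), marked(e), near(a), near(b), near(d), near(e), on(a), on(b), on(d)}

swap(a); drop(b)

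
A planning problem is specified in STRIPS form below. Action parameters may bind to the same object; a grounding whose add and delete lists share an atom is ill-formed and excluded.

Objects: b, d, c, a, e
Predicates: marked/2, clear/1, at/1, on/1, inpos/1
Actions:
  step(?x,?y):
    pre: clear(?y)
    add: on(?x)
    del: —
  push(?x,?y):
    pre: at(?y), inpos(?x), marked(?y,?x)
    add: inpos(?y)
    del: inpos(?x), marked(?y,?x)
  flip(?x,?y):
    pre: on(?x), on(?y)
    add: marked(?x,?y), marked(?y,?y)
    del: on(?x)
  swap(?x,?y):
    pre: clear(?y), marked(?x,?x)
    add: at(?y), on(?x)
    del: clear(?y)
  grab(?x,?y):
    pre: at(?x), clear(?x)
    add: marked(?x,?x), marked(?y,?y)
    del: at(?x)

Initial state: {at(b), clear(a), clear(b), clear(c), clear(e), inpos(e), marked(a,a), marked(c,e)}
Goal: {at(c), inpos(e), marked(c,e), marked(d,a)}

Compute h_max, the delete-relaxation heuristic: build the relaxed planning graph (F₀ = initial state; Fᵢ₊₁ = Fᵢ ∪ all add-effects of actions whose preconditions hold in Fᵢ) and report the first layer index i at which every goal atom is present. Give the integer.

2

F0 = init (8 atoms)
F1 = F0 ∪ {at(a), at(c), at(e), marked(b,b), marked(c,c), marked(d,d), marked(e,e), on(a), on(b), on(c), on(d), on(e)}  (20 atoms)
F2 = F1 ∪ {inpos(c), marked(a,b), marked(a,c), marked(a,d), marked(a,e), marked(b,a), marked(b,c), marked(b,d), marked(b,e), marked(c,a), marked(c,b), marked(c,d), marked(d,a), marked(d,b), marked(d,c), marked(d,e), marked(e,a), marked(e,b), marked(e,c), marked(e,d)}  (40 atoms)
goal ⊆ F2  ⇒  h_max = 2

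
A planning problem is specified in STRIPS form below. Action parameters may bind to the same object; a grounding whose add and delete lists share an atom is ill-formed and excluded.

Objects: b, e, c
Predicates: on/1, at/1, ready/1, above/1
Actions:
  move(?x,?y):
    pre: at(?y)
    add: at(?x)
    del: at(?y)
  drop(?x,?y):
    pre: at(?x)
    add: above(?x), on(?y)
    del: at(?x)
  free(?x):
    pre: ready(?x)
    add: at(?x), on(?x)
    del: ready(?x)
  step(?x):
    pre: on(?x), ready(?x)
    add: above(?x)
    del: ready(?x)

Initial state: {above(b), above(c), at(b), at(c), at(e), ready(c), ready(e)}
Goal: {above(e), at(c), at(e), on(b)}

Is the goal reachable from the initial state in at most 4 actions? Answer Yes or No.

1. drop(e,b)  →  {above(b), above(c), above(e), at(b), at(c), on(b), ready(c), ready(e)}
2. move(e,b)  →  {above(b), above(c), above(e), at(c), at(e), on(b), ready(c), ready(e)}
optimal plan length = 2; 2 ≤ 4

Yes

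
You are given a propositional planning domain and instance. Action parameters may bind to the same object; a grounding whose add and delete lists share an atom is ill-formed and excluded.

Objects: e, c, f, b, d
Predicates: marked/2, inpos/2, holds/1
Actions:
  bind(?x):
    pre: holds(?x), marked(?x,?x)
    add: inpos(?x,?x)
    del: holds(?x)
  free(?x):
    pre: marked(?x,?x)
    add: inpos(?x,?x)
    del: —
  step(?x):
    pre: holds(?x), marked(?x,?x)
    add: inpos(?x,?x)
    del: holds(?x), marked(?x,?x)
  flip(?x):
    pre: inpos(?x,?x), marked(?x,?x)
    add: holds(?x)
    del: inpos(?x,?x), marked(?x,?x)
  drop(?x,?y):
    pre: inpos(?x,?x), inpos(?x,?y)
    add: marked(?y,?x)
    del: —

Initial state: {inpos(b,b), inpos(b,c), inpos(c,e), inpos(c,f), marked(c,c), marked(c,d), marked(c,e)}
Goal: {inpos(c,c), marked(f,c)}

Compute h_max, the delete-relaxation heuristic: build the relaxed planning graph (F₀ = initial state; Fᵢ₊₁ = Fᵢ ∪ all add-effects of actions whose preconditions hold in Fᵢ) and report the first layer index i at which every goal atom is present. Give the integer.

2

F0 = init (7 atoms)
F1 = F0 ∪ {inpos(c,c), marked(b,b), marked(c,b)}  (10 atoms)
F2 = F1 ∪ {holds(b), holds(c), marked(e,c), marked(f,c)}  (14 atoms)
goal ⊆ F2  ⇒  h_max = 2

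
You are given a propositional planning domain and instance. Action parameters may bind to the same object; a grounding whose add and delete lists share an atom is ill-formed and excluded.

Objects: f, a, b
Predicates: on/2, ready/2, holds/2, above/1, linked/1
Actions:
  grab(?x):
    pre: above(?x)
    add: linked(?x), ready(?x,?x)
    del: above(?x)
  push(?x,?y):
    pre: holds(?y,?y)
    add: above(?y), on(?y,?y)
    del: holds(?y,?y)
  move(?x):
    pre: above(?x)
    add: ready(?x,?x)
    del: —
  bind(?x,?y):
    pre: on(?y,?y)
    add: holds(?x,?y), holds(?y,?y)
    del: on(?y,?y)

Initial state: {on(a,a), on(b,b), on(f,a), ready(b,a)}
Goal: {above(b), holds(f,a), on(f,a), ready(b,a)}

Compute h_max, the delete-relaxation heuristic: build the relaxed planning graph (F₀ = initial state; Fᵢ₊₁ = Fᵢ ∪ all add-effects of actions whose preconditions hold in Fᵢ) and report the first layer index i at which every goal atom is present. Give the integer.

2

F0 = init (4 atoms)
F1 = F0 ∪ {holds(a,a), holds(a,b), holds(b,a), holds(b,b), holds(f,a), holds(f,b)}  (10 atoms)
F2 = F1 ∪ {above(a), above(b)}  (12 atoms)
goal ⊆ F2  ⇒  h_max = 2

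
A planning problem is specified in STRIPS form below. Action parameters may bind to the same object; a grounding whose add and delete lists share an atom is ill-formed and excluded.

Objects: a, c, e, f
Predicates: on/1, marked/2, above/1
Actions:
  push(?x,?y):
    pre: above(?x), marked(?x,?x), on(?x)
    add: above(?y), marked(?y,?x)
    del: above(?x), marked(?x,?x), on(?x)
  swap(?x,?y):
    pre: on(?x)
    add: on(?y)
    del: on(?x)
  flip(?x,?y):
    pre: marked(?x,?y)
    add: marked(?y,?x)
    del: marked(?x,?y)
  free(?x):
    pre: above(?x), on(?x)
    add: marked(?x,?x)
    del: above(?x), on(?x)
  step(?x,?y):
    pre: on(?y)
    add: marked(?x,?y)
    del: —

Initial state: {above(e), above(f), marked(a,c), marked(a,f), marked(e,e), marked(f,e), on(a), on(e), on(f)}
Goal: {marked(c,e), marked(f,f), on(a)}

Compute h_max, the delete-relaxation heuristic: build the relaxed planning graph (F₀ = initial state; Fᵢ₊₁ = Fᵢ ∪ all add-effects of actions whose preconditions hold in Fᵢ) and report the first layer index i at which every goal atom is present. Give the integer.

1

F0 = init (9 atoms)
F1 = F0 ∪ {above(a), above(c), marked(a,a), marked(a,e), marked(c,a), marked(c,e), marked(c,f), marked(e,a), marked(e,f), marked(f,a), marked(f,f), on(c)}  (21 atoms)
goal ⊆ F1  ⇒  h_max = 1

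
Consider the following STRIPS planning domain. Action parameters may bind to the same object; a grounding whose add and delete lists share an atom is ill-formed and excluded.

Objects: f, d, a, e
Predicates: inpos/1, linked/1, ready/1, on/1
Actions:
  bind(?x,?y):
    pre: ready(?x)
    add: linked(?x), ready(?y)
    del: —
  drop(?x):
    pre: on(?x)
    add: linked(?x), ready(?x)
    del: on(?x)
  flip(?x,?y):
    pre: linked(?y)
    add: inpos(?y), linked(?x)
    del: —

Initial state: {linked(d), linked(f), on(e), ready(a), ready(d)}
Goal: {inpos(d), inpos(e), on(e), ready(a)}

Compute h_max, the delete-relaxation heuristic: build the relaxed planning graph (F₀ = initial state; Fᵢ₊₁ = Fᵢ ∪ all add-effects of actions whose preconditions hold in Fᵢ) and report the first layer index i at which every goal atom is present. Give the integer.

F0 = init (5 atoms)
F1 = F0 ∪ {inpos(d), inpos(f), linked(a), linked(e), ready(e), ready(f)}  (11 atoms)
F2 = F1 ∪ {inpos(a), inpos(e)}  (13 atoms)
goal ⊆ F2  ⇒  h_max = 2

2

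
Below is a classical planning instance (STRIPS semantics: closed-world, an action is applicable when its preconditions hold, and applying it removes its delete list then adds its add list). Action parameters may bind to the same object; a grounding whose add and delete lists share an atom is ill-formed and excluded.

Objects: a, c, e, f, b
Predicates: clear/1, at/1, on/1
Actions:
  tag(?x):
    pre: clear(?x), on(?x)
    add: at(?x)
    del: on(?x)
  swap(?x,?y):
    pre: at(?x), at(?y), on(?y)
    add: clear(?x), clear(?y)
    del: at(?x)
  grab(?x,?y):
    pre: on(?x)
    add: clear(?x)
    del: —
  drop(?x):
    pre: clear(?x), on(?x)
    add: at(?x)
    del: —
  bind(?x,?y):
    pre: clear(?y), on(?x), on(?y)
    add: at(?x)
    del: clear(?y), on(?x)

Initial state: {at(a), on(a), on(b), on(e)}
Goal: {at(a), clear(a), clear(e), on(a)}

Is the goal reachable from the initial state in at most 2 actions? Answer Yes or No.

Yes

1. grab(a,a)  →  {at(a), clear(a), on(a), on(b), on(e)}
2. grab(e,a)  →  {at(a), clear(a), clear(e), on(a), on(b), on(e)}
optimal plan length = 2; 2 ≤ 2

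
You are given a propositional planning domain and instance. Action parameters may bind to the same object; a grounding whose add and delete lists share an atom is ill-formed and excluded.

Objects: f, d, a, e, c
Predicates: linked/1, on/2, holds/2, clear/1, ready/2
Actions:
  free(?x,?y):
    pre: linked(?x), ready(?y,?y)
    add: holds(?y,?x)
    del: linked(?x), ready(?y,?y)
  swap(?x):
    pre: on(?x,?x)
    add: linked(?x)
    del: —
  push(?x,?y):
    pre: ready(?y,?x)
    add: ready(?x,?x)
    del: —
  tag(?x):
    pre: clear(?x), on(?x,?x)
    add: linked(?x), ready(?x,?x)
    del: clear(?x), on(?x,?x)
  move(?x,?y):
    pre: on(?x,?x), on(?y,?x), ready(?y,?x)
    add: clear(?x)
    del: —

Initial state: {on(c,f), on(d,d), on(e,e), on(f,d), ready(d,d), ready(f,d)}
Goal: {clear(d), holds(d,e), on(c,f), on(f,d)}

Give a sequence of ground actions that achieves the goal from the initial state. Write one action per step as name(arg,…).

1. swap(e)  →  {linked(e), on(c,f), on(d,d), on(e,e), on(f,d), ready(d,d), ready(f,d)}
2. free(e,d)  →  {holds(d,e), on(c,f), on(d,d), on(e,e), on(f,d), ready(f,d)}
3. move(d,f)  →  {clear(d), holds(d,e), on(c,f), on(d,d), on(e,e), on(f,d), ready(f,d)}

swap(e); free(e,d); move(d,f)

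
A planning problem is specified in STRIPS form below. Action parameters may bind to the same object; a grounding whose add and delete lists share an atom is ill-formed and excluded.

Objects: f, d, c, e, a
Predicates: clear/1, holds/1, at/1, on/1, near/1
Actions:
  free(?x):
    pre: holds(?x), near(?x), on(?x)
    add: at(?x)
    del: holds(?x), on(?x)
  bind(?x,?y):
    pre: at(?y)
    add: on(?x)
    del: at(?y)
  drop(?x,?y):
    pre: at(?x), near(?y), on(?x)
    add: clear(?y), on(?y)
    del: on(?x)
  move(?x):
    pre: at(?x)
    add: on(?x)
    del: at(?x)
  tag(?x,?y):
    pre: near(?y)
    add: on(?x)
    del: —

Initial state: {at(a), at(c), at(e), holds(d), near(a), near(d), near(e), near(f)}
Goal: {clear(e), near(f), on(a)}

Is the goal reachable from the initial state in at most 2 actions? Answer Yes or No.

No

1. bind(c,e)  →  {at(a), at(c), holds(d), near(a), near(d), near(e), near(f), on(c)}
2. bind(a,a)  →  {at(c), holds(d), near(a), near(d), near(e), near(f), on(a), on(c)}
3. drop(c,e)  →  {at(c), clear(e), holds(d), near(a), near(d), near(e), near(f), on(a), on(e)}
optimal plan length = 3; 3 > 2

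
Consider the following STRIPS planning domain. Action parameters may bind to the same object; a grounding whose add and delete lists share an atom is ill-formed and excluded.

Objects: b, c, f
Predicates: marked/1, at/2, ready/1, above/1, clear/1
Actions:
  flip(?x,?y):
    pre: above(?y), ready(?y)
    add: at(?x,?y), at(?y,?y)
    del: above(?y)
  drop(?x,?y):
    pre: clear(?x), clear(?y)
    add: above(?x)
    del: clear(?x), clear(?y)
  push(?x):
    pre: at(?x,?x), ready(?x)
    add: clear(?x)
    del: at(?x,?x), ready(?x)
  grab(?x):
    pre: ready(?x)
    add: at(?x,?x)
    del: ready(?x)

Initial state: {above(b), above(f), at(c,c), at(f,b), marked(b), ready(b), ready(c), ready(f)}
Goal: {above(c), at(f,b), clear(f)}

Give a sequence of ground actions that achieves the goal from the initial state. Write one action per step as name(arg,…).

1. flip(b,f)  →  {above(b), at(b,f), at(c,c), at(f,b), at(f,f), marked(b), ready(b), ready(c), ready(f)}
2. push(c)  →  {above(b), at(b,f), at(f,b), at(f,f), clear(c), marked(b), ready(b), ready(f)}
3. drop(c,c)  →  {above(b), above(c), at(b,f), at(f,b), at(f,f), marked(b), ready(b), ready(f)}
4. push(f)  →  {above(b), above(c), at(b,f), at(f,b), clear(f), marked(b), ready(b)}

flip(b,f); push(c); drop(c,c); push(f)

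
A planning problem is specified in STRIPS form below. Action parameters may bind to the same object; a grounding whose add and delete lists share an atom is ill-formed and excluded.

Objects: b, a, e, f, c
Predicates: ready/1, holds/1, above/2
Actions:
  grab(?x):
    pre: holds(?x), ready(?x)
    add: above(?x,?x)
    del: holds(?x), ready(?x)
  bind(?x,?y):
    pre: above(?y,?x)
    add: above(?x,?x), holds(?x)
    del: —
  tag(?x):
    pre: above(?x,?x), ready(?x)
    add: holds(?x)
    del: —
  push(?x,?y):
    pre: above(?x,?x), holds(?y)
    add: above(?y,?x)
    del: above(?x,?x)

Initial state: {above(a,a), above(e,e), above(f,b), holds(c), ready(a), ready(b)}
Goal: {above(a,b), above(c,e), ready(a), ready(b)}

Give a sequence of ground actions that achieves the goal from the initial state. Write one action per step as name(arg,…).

1. bind(b,f)  →  {above(a,a), above(b,b), above(e,e), above(f,b), holds(b), holds(c), ready(a), ready(b)}
2. bind(a,a)  →  {above(a,a), above(b,b), above(e,e), above(f,b), holds(a), holds(b), holds(c), ready(a), ready(b)}
3. push(b,a)  →  {above(a,a), above(a,b), above(e,e), above(f,b), holds(a), holds(b), holds(c), ready(a), ready(b)}
4. push(e,c)  →  {above(a,a), above(a,b), above(c,e), above(f,b), holds(a), holds(b), holds(c), ready(a), ready(b)}

bind(b,f); bind(a,a); push(b,a); push(e,c)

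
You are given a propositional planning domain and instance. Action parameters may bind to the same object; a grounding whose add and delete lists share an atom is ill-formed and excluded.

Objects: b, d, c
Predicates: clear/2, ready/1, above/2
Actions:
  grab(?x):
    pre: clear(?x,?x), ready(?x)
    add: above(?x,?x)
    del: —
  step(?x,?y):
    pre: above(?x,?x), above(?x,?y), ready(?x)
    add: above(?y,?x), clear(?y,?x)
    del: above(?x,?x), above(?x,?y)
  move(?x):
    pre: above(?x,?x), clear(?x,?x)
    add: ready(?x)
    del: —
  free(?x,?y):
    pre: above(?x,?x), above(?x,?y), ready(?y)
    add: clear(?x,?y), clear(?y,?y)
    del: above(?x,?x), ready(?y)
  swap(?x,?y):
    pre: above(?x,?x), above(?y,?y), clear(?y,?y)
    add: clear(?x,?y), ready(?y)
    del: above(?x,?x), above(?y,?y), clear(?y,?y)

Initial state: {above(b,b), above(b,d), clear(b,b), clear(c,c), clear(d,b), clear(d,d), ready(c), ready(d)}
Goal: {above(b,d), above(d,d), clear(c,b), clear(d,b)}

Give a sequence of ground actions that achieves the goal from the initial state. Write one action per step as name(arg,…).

grab(d); grab(c); swap(c,b)

1. grab(d)  →  {above(b,b), above(b,d), above(d,d), clear(b,b), clear(c,c), clear(d,b), clear(d,d), ready(c), ready(d)}
2. grab(c)  →  {above(b,b), above(b,d), above(c,c), above(d,d), clear(b,b), clear(c,c), clear(d,b), clear(d,d), ready(c), ready(d)}
3. swap(c,b)  →  {above(b,d), above(d,d), clear(c,b), clear(c,c), clear(d,b), clear(d,d), ready(b), ready(c), ready(d)}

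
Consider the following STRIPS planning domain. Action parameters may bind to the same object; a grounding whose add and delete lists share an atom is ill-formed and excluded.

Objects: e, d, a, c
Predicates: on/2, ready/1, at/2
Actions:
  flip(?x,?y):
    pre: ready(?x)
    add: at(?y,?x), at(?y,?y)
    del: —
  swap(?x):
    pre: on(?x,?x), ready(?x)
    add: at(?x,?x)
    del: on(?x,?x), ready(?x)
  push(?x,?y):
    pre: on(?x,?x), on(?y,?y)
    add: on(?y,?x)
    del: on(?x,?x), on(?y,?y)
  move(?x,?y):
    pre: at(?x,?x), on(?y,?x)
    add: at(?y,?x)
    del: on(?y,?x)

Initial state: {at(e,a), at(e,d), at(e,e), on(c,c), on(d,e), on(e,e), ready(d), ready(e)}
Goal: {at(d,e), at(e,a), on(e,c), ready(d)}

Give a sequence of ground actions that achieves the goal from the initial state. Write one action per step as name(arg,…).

1. flip(e,d)  →  {at(d,d), at(d,e), at(e,a), at(e,d), at(e,e), on(c,c), on(d,e), on(e,e), ready(d), ready(e)}
2. push(c,e)  →  {at(d,d), at(d,e), at(e,a), at(e,d), at(e,e), on(d,e), on(e,c), ready(d), ready(e)}

flip(e,d); push(c,e)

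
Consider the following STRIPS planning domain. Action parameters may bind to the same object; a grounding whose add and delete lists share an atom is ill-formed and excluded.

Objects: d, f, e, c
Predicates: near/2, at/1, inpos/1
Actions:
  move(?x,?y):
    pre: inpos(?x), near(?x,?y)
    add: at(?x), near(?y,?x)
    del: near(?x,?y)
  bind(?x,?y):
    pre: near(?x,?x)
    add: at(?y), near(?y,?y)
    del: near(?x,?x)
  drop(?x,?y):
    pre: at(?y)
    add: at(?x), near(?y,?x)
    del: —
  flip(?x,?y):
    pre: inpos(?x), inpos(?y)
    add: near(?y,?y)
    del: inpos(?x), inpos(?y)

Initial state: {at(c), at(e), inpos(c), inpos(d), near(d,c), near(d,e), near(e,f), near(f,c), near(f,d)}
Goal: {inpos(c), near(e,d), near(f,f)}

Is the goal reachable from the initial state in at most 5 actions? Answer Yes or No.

Yes

1. move(d,e)  →  {at(c), at(d), at(e), inpos(c), inpos(d), near(d,c), near(e,d), near(e,f), near(f,c), near(f,d)}
2. drop(d,d)  →  {at(c), at(d), at(e), inpos(c), inpos(d), near(d,c), near(d,d), near(e,d), near(e,f), near(f,c), near(f,d)}
3. bind(d,f)  →  {at(c), at(d), at(e), at(f), inpos(c), inpos(d), near(d,c), near(e,d), near(e,f), near(f,c), near(f,d), near(f,f)}
optimal plan length = 3; 3 ≤ 5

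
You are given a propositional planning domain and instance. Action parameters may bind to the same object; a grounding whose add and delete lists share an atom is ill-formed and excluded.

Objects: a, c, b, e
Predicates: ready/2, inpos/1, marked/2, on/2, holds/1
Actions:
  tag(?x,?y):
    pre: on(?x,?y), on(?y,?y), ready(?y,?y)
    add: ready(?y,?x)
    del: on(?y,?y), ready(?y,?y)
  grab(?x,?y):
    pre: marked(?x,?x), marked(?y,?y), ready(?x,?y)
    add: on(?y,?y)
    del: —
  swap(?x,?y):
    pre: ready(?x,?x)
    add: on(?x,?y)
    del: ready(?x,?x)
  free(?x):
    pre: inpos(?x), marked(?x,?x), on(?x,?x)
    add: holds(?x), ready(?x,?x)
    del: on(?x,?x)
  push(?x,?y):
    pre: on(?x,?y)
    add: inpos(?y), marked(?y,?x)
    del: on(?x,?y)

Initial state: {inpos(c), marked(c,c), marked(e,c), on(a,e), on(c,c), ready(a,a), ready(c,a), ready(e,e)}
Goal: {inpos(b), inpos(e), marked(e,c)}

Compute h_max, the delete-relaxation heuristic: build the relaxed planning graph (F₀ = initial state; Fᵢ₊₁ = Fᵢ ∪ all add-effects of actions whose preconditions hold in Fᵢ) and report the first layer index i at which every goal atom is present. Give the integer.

2

F0 = init (8 atoms)
F1 = F0 ∪ {holds(c), inpos(e), marked(e,a), on(a,a), on(a,b), on(a,c), on(e,a), on(e,b), on(e,c), on(e,e), ready(c,c)}  (19 atoms)
F2 = F1 ∪ {inpos(a), inpos(b), marked(a,a), marked(a,e), marked(b,a), marked(b,e), marked(c,a), marked(c,e), marked(e,e), on(c,a), on(c,b), on(c,e), ready(a,e), ready(c,e), ready(e,a)}  (34 atoms)
goal ⊆ F2  ⇒  h_max = 2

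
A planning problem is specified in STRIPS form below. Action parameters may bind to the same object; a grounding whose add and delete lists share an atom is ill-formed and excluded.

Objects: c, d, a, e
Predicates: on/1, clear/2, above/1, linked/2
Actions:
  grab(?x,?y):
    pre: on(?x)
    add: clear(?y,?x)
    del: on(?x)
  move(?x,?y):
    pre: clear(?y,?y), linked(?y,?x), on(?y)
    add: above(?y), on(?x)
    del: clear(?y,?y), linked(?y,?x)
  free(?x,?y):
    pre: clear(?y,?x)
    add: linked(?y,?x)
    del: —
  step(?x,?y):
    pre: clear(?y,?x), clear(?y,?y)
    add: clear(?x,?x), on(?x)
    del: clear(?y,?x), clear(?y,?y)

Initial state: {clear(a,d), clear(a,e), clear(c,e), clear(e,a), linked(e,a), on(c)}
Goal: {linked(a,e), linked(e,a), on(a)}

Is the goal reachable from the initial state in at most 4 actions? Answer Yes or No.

Yes

1. grab(c,c)  →  {clear(a,d), clear(a,e), clear(c,c), clear(c,e), clear(e,a), linked(e,a)}
2. free(e,a)  →  {clear(a,d), clear(a,e), clear(c,c), clear(c,e), clear(e,a), linked(a,e), linked(e,a)}
3. step(e,c)  →  {clear(a,d), clear(a,e), clear(e,a), clear(e,e), linked(a,e), linked(e,a), on(e)}
4. step(a,e)  →  {clear(a,a), clear(a,d), clear(a,e), linked(a,e), linked(e,a), on(a), on(e)}
optimal plan length = 4; 4 ≤ 4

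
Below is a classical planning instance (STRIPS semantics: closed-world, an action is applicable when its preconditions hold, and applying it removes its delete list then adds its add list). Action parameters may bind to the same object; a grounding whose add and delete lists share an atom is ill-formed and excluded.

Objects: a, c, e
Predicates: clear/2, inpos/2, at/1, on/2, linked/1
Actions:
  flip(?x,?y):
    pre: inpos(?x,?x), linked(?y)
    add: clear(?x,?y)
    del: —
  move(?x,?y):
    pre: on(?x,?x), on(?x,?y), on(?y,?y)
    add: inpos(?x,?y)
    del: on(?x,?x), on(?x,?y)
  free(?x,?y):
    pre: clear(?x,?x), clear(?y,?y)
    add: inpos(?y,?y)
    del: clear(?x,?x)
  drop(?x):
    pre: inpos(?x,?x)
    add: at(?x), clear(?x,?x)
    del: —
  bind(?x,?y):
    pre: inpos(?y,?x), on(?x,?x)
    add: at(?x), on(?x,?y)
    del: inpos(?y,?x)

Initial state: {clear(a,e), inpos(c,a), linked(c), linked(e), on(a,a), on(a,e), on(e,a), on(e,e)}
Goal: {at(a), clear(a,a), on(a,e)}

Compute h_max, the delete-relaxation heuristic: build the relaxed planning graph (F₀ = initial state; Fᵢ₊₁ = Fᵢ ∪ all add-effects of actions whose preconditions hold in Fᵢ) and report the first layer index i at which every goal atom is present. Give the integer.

2

F0 = init (8 atoms)
F1 = F0 ∪ {at(a), inpos(a,a), inpos(a,e), inpos(e,a), inpos(e,e), on(a,c)}  (14 atoms)
F2 = F1 ∪ {at(e), clear(a,a), clear(a,c), clear(e,c), clear(e,e)}  (19 atoms)
goal ⊆ F2  ⇒  h_max = 2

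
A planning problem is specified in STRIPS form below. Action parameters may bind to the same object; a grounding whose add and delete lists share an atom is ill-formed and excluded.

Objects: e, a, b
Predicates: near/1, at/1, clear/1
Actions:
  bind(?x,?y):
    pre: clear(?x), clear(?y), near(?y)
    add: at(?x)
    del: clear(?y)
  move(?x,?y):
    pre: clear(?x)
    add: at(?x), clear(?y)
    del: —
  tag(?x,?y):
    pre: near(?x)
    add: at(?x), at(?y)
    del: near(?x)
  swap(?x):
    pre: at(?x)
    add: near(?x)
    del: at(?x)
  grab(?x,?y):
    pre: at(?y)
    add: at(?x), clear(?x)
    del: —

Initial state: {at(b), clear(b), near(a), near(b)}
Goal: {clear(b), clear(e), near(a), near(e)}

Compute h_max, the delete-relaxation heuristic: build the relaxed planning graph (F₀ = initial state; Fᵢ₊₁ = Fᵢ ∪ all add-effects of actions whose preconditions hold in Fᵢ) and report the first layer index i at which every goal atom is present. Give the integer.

F0 = init (4 atoms)
F1 = F0 ∪ {at(a), at(e), clear(a), clear(e)}  (8 atoms)
F2 = F1 ∪ {near(e)}  (9 atoms)
goal ⊆ F2  ⇒  h_max = 2

2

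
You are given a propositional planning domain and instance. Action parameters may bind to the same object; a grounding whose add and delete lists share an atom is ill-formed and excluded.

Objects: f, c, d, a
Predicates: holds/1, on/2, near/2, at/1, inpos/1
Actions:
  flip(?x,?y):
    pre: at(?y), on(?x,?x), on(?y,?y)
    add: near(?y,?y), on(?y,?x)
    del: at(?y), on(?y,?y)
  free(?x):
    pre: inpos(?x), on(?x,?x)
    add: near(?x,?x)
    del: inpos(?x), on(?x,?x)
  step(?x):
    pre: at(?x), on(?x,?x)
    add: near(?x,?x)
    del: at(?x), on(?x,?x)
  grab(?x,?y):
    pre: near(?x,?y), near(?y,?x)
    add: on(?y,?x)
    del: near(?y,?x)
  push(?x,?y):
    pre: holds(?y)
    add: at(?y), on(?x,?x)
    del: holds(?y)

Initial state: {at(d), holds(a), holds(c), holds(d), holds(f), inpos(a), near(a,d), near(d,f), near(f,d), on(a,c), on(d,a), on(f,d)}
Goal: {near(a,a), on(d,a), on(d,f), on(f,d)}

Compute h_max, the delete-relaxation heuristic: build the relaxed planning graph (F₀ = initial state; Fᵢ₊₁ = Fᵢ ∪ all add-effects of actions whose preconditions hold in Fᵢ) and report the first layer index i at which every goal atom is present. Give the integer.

F0 = init (12 atoms)
F1 = F0 ∪ {at(a), at(c), at(f), on(a,a), on(c,c), on(d,d), on(d,f), on(f,f)}  (20 atoms)
F2 = F1 ∪ {near(a,a), near(c,c), near(d,d), near(f,f), on(a,d), on(a,f), on(c,a), on(c,d), on(c,f), on(d,c), on(f,a), on(f,c)}  (32 atoms)
goal ⊆ F2  ⇒  h_max = 2

2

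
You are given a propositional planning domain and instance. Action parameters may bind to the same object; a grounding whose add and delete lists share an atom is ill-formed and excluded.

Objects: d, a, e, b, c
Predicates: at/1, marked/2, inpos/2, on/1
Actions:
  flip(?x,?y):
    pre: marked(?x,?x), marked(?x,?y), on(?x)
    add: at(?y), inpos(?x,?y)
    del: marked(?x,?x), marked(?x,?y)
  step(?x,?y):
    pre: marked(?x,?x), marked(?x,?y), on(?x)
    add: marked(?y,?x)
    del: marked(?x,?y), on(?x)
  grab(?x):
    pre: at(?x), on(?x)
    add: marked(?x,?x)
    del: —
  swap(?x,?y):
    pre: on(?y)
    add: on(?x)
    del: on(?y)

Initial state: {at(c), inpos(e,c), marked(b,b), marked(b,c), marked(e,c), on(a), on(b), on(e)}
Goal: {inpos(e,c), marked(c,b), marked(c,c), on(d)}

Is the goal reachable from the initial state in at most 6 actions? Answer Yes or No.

Yes

1. step(b,c)  →  {at(c), inpos(e,c), marked(b,b), marked(c,b), marked(e,c), on(a), on(e)}
2. swap(d,a)  →  {at(c), inpos(e,c), marked(b,b), marked(c,b), marked(e,c), on(d), on(e)}
3. swap(c,e)  →  {at(c), inpos(e,c), marked(b,b), marked(c,b), marked(e,c), on(c), on(d)}
4. grab(c)  →  {at(c), inpos(e,c), marked(b,b), marked(c,b), marked(c,c), marked(e,c), on(c), on(d)}
optimal plan length = 4; 4 ≤ 6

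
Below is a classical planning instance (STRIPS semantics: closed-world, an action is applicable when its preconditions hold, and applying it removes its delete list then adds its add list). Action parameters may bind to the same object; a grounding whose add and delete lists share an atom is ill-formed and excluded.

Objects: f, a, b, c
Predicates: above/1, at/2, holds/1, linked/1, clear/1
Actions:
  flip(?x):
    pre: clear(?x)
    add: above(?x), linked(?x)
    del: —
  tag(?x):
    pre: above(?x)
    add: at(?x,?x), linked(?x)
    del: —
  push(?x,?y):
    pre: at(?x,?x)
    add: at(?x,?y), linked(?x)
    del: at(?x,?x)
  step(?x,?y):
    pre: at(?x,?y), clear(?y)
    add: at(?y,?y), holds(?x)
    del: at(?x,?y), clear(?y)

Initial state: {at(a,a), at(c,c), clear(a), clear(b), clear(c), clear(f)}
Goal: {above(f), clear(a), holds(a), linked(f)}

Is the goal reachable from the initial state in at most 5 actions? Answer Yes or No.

Yes

1. flip(f)  →  {above(f), at(a,a), at(c,c), clear(a), clear(b), clear(c), clear(f), linked(f)}
2. push(a,f)  →  {above(f), at(a,f), at(c,c), clear(a), clear(b), clear(c), clear(f), linked(a), linked(f)}
3. step(a,f)  →  {above(f), at(c,c), at(f,f), clear(a), clear(b), clear(c), holds(a), linked(a), linked(f)}
optimal plan length = 3; 3 ≤ 5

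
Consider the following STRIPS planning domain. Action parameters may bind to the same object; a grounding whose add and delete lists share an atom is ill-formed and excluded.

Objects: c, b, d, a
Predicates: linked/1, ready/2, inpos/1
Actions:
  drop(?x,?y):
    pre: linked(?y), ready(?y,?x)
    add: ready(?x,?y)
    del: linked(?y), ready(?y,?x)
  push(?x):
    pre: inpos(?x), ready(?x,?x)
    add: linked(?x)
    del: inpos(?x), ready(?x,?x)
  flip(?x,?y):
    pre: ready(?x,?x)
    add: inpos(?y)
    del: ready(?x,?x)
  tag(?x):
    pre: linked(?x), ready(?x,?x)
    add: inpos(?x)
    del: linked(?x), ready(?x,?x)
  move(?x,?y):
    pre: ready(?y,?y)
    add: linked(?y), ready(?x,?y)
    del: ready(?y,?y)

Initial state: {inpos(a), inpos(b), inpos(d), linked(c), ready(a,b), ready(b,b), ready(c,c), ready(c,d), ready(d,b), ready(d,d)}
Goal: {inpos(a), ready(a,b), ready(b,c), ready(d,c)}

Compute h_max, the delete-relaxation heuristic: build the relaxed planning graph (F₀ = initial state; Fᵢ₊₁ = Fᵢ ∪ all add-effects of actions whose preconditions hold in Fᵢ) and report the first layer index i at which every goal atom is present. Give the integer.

1

F0 = init (10 atoms)
F1 = F0 ∪ {inpos(c), linked(b), linked(d), ready(a,c), ready(a,d), ready(b,c), ready(b,d), ready(c,b), ready(d,c)}  (19 atoms)
goal ⊆ F1  ⇒  h_max = 1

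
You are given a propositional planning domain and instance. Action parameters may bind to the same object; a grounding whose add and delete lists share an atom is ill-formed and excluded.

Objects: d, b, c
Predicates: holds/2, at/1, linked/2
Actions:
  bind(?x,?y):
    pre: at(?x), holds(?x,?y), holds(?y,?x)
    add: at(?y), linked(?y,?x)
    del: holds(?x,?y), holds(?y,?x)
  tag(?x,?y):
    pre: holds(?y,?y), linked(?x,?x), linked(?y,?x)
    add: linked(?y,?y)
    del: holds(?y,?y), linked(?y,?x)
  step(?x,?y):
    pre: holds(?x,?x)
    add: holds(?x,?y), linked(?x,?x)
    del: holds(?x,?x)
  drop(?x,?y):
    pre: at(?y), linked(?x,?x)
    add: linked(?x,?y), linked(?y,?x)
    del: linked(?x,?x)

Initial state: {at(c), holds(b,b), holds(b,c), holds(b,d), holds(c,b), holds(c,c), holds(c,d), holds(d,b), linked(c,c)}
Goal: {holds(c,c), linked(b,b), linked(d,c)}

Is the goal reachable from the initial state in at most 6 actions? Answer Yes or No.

1. bind(c,b)  →  {at(b), at(c), holds(b,b), holds(b,d), holds(c,c), holds(c,d), holds(d,b), linked(b,c), linked(c,c)}
2. bind(b,d)  →  {at(b), at(c), at(d), holds(b,b), holds(c,c), holds(c,d), linked(b,c), linked(c,c), linked(d,b)}
3. bind(b,b)  →  {at(b), at(c), at(d), holds(c,c), holds(c,d), linked(b,b), linked(b,c), linked(c,c), linked(d,b)}
4. drop(c,d)  →  {at(b), at(c), at(d), holds(c,c), holds(c,d), linked(b,b), linked(b,c), linked(c,d), linked(d,b), linked(d,c)}
optimal plan length = 4; 4 ≤ 6

Yes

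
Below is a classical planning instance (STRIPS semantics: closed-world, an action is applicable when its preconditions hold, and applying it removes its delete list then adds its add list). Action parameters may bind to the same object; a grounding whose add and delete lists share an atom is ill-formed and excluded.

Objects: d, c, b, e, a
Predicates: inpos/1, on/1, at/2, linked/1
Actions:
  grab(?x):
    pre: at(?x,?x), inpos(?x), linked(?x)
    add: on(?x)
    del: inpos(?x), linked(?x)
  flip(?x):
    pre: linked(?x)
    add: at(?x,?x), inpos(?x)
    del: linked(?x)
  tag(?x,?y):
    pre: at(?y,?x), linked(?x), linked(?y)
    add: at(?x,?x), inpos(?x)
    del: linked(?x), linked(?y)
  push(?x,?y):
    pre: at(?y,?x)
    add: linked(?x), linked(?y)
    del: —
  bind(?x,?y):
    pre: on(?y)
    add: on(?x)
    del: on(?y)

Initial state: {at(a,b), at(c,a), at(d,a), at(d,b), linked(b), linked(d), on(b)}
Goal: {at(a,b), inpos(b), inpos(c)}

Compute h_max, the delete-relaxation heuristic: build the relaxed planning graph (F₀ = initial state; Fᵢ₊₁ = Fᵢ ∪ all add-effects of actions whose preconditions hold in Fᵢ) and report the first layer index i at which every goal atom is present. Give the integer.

F0 = init (7 atoms)
F1 = F0 ∪ {at(b,b), at(d,d), inpos(b), inpos(d), linked(a), linked(c), on(a), on(c), on(d), on(e)}  (17 atoms)
F2 = F1 ∪ {at(a,a), at(c,c), inpos(a), inpos(c)}  (21 atoms)
goal ⊆ F2  ⇒  h_max = 2

2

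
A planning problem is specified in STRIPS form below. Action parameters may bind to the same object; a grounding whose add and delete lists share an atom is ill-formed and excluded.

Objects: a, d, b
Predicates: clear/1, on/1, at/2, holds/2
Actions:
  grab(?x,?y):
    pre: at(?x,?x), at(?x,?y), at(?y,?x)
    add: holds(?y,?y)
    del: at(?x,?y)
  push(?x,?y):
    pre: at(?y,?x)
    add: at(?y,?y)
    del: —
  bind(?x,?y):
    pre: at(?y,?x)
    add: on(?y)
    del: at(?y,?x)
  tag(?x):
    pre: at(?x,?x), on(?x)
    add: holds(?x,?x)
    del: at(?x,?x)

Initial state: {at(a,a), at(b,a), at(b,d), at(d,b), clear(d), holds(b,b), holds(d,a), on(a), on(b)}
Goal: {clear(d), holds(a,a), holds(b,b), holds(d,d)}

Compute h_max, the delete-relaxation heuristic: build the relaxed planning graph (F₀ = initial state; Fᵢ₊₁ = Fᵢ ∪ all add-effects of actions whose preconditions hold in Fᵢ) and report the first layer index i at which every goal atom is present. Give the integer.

F0 = init (9 atoms)
F1 = F0 ∪ {at(b,b), at(d,d), holds(a,a), on(d)}  (13 atoms)
F2 = F1 ∪ {holds(d,d)}  (14 atoms)
goal ⊆ F2  ⇒  h_max = 2

2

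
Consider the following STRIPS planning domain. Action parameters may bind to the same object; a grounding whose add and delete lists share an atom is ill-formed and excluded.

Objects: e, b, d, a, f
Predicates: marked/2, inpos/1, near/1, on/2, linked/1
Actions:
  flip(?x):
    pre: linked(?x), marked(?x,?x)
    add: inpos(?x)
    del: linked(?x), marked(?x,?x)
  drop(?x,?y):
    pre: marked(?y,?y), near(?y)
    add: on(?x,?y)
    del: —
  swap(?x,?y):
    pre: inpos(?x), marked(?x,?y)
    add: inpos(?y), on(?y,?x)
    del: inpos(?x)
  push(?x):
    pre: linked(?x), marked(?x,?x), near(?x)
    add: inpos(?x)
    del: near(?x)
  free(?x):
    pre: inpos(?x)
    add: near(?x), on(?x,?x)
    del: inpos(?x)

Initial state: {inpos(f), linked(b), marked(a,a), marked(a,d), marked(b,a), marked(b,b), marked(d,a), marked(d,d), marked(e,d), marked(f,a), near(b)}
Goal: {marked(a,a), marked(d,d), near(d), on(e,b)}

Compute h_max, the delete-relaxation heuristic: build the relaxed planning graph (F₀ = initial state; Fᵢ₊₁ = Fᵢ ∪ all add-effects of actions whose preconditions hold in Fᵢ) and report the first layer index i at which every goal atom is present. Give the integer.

F0 = init (11 atoms)
F1 = F0 ∪ {inpos(a), inpos(b), near(f), on(a,b), on(a,f), on(b,b), on(d,b), on(e,b), on(f,b), on(f,f)}  (21 atoms)
F2 = F1 ∪ {inpos(d), near(a), on(a,a), on(d,a)}  (25 atoms)
F3 = F2 ∪ {near(d), on(a,d), on(b,a), on(d,d), on(e,a), on(f,a)}  (31 atoms)
goal ⊆ F3  ⇒  h_max = 3

3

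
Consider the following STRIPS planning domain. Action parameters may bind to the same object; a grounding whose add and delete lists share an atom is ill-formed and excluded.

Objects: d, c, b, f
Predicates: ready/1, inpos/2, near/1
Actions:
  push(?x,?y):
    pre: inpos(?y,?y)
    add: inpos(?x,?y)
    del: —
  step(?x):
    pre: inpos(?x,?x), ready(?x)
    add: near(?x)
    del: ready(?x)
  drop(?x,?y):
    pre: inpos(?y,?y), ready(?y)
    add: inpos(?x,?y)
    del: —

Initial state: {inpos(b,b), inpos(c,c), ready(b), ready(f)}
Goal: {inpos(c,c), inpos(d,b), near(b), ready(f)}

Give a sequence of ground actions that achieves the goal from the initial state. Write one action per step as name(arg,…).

push(d,b); step(b)

1. push(d,b)  →  {inpos(b,b), inpos(c,c), inpos(d,b), ready(b), ready(f)}
2. step(b)  →  {inpos(b,b), inpos(c,c), inpos(d,b), near(b), ready(f)}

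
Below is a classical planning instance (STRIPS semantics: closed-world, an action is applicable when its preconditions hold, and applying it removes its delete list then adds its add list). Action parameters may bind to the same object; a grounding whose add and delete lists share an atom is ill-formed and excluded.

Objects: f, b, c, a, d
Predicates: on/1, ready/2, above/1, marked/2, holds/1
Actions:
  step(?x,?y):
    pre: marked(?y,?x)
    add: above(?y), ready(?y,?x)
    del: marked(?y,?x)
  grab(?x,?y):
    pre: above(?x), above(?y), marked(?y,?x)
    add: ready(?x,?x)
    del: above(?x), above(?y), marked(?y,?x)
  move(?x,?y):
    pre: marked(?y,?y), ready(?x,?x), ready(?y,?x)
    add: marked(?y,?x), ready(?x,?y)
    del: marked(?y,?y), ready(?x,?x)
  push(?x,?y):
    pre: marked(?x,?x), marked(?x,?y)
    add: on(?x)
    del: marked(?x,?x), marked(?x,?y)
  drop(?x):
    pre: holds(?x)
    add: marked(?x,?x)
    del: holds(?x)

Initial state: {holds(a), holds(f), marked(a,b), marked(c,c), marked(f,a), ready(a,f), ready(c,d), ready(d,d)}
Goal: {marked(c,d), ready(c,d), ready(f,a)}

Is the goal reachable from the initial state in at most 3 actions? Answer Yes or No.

1. step(a,f)  →  {above(f), holds(a), holds(f), marked(a,b), marked(c,c), ready(a,f), ready(c,d), ready(d,d), ready(f,a)}
2. move(d,c)  →  {above(f), holds(a), holds(f), marked(a,b), marked(c,d), ready(a,f), ready(c,d), ready(d,c), ready(f,a)}
optimal plan length = 2; 2 ≤ 3

Yes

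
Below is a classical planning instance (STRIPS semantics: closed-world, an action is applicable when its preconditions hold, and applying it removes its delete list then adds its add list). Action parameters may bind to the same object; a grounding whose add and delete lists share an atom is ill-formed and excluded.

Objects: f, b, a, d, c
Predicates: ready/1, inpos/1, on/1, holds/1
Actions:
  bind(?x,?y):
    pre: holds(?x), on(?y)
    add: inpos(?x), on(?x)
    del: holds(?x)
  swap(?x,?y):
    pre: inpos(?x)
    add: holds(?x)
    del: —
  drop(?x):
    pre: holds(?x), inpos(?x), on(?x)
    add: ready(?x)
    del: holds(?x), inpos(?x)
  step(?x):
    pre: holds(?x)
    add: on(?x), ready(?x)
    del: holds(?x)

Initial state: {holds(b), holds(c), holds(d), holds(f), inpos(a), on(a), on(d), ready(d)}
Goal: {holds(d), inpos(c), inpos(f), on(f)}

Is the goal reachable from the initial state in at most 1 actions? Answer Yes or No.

1. bind(f,a)  →  {holds(b), holds(c), holds(d), inpos(a), inpos(f), on(a), on(d), on(f), ready(d)}
2. bind(c,f)  →  {holds(b), holds(d), inpos(a), inpos(c), inpos(f), on(a), on(c), on(d), on(f), ready(d)}
optimal plan length = 2; 2 > 1

No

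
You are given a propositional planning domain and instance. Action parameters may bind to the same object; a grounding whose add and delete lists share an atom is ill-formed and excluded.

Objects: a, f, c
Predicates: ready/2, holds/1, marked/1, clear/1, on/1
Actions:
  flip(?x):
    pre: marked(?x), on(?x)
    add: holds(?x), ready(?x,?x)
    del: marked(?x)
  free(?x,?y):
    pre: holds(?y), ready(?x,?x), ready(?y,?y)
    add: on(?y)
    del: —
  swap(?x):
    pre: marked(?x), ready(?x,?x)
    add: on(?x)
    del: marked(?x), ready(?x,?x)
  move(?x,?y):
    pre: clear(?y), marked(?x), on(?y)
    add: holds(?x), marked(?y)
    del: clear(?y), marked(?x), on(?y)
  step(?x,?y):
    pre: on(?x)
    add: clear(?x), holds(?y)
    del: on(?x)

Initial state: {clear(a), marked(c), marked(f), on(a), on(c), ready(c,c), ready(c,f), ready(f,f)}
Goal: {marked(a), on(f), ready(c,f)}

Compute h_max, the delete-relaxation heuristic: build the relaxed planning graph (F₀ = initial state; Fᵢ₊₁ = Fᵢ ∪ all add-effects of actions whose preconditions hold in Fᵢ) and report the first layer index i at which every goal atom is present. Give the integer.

1

F0 = init (8 atoms)
F1 = F0 ∪ {clear(c), holds(a), holds(c), holds(f), marked(a), on(f)}  (14 atoms)
goal ⊆ F1  ⇒  h_max = 1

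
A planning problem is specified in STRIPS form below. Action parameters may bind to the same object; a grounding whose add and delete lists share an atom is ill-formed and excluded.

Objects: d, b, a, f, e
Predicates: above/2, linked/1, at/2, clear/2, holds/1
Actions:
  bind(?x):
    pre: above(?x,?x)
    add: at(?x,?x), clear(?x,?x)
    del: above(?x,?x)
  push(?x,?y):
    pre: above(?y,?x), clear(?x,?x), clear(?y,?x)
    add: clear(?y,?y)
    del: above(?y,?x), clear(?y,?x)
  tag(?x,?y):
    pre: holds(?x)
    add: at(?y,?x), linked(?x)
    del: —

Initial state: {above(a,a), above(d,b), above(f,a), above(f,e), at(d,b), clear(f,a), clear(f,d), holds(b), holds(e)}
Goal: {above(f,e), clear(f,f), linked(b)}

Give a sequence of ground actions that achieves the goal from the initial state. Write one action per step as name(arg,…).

bind(a); push(a,f); tag(b,d)

1. bind(a)  →  {above(d,b), above(f,a), above(f,e), at(a,a), at(d,b), clear(a,a), clear(f,a), clear(f,d), holds(b), holds(e)}
2. push(a,f)  →  {above(d,b), above(f,e), at(a,a), at(d,b), clear(a,a), clear(f,d), clear(f,f), holds(b), holds(e)}
3. tag(b,d)  →  {above(d,b), above(f,e), at(a,a), at(d,b), clear(a,a), clear(f,d), clear(f,f), holds(b), holds(e), linked(b)}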